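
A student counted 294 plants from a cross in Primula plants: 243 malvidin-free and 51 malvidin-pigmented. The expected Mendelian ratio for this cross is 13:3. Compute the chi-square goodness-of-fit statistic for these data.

The 13:3 ratio has 16 parts, so with N = 294 the expected counts are:
  malvidin-free: 294 × 13/16 = 238.875
  malvidin-pigmented: 294 × 3/16 = 55.125
χ² = Σ (O − E)² / E
  malvidin-free: (243 − 238.875)² / 238.875 = 0.0712
  malvidin-pigmented: (51 − 55.125)² / 55.125 = 0.3087
χ² = 0.0712 + 0.3087 = 0.3799 ≈ 0.380

0.380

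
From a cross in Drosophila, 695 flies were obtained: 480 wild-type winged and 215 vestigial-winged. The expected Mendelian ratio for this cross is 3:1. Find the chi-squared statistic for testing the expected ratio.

The 3:1 ratio has 4 parts, so with N = 695 the expected counts are:
  wild-type winged: 695 × 3/4 = 521.25
  vestigial-winged: 695 × 1/4 = 173.75
χ² = Σ (O − E)² / E
  wild-type winged: (480 − 521.25)² / 521.25 = 3.2644
  vestigial-winged: (215 − 173.75)² / 173.75 = 9.7932
χ² = 3.2644 + 9.7932 = 13.0576 ≈ 13.058

13.058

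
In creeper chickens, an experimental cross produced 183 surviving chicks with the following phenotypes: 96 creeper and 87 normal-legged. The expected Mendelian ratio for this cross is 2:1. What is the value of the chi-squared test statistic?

16.623

The 2:1 ratio has 3 parts, so with N = 183 the expected counts are:
  creeper: 183 × 2/3 = 122
  normal-legged: 183 × 1/3 = 61
χ² = Σ (O − E)² / E
  creeper: (96 − 122)² / 122 = 5.5410
  normal-legged: (87 − 61)² / 61 = 11.0820
χ² = 5.5410 + 11.0820 = 16.623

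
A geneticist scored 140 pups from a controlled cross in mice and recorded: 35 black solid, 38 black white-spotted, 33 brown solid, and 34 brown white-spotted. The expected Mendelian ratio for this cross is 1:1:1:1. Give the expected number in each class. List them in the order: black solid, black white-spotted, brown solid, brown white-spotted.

35, 35, 35, 35

Under the 1:1:1:1 hypothesis (Σ ratio = 4, N = 140):
  black solid: 140 × 1/4 = 35
  black white-spotted: 140 × 1/4 = 35
  brown solid: 140 × 1/4 = 35
  brown white-spotted: 140 × 1/4 = 35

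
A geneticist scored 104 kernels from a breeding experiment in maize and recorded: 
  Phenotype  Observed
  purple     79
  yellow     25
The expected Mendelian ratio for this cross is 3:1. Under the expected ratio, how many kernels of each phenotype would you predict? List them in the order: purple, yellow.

Total ratio parts = 4. Expected numbers out of 104:
  purple: 104 × 3/4 = 78
  yellow: 104 × 1/4 = 26

78, 26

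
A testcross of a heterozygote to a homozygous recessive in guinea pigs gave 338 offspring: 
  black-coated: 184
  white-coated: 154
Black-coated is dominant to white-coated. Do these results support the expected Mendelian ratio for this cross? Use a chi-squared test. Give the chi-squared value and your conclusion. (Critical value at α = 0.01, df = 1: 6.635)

A testcross of a heterozygote (Aa × aa) gives a 1:1 phenotypic ratio.
Under the 1:1 hypothesis (Σ ratio = 2, N = 338):
  black-coated: 338 × 1/2 = 169
  white-coated: 338 × 1/2 = 169
χ² = Σ (O − E)² / E
  black-coated: (184 − 169)² / 169 = 1.3314
  white-coated: (154 − 169)² / 169 = 1.3314
χ² = 1.3314 + 1.3314 = 2.6628 ≈ 2.663
Degrees of freedom = 2 − 1 = 1; critical value at α = 0.01 is 6.635.
Since 2.663 < 6.635, we fail to reject the null hypothesis — the data are consistent with the 1:1 ratio.

2.663; consistent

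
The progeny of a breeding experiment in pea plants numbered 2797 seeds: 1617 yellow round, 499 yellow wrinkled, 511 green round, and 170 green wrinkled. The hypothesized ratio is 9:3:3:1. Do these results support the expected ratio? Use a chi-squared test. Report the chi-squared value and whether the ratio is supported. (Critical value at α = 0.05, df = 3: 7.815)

Under the 9:3:3:1 hypothesis (Σ ratio = 16, N = 2797):
  yellow round: 2797 × 9/16 = 1573.3125
  yellow wrinkled: 2797 × 3/16 = 524.4375
  green round: 2797 × 3/16 = 524.4375
  green wrinkled: 2797 × 1/16 = 174.8125
χ² = Σ (O − E)² / E
  yellow round: (1617 − 1573.3125)² / 1573.3125 = 1.2131
  yellow wrinkled: (499 − 524.4375)² / 524.4375 = 1.2338
  green round: (511 − 524.4375)² / 524.4375 = 0.3443
  green wrinkled: (170 − 174.8125)² / 174.8125 = 0.1325
χ² = 1.2131 + 1.2338 + 0.3443 + 0.1325 = 2.9237 ≈ 2.924
Degrees of freedom = 4 − 1 = 3; critical value at α = 0.05 is 7.815.
Since 2.924 < 7.815, we fail to reject the null hypothesis — the data are consistent with the 9:3:3:1 ratio.

2.924; consistent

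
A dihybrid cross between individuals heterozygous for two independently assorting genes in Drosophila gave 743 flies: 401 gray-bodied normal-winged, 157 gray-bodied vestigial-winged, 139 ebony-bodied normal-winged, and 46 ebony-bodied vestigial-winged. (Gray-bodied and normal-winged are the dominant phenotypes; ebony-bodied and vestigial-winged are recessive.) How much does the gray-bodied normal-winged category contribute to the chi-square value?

A dihybrid F₂ with independent assortment and complete dominance at both loci gives a 9:3:3:1 phenotypic ratio.
Total ratio parts = 16. Expected numbers out of 743:
  gray-bodied normal-winged: 743 × 9/16 = 417.9375
  gray-bodied vestigial-winged: 743 × 3/16 = 139.3125
  ebony-bodied normal-winged: 743 × 3/16 = 139.3125
  ebony-bodied vestigial-winged: 743 × 1/16 = 46.4375
Contribution of gray-bodied normal-winged: (401 − 417.9375)² / 417.9375 = 0.6864

0.686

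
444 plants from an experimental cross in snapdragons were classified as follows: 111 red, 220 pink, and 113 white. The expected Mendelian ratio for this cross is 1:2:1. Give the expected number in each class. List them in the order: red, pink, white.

Total ratio parts = 4. Expected numbers out of 444:
  red: 444 × 1/4 = 111
  pink: 444 × 2/4 = 222
  white: 444 × 1/4 = 111

111, 222, 111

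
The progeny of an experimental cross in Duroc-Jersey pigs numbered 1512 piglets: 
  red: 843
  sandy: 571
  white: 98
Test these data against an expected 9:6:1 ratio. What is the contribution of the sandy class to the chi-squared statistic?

0.028

Expected counts for N = 1512 under a 9:6:1 ratio (total parts = 16):
  red: 1512 × 9/16 = 850.5
  sandy: 1512 × 6/16 = 567
  white: 1512 × 1/16 = 94.5
Contribution of sandy: (571 − 567)² / 567 = 0.0282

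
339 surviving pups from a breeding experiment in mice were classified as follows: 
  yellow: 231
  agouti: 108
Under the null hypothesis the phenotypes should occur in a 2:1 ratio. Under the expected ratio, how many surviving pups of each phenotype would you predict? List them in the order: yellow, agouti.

226, 113

The 2:1 ratio has 3 parts, so with N = 339 the expected counts are:
  yellow: 339 × 2/3 = 226
  agouti: 339 × 1/3 = 113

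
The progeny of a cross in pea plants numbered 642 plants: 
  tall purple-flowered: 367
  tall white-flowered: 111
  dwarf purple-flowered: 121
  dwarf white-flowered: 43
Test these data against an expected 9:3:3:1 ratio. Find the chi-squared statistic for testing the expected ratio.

1.035

Under the 9:3:3:1 hypothesis (Σ ratio = 16, N = 642):
  tall purple-flowered: 642 × 9/16 = 361.125
  tall white-flowered: 642 × 3/16 = 120.375
  dwarf purple-flowered: 642 × 3/16 = 120.375
  dwarf white-flowered: 642 × 1/16 = 40.125
χ² = Σ (O − E)² / E
  tall purple-flowered: (367 − 361.125)² / 361.125 = 0.0956
  tall white-flowered: (111 − 120.375)² / 120.375 = 0.7301
  dwarf purple-flowered: (121 − 120.375)² / 120.375 = 0.0032
  dwarf white-flowered: (43 − 40.125)² / 40.125 = 0.2060
χ² = 0.0956 + 0.7301 + 0.0032 + 0.2060 = 1.0349 ≈ 1.035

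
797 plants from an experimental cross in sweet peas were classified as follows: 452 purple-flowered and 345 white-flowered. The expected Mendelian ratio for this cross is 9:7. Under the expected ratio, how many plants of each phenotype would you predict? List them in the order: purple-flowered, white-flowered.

The 9:7 ratio has 16 parts, so with N = 797 the expected counts are:
  purple-flowered: 797 × 9/16 = 448.3125
  white-flowered: 797 × 7/16 = 348.6875

448.3125, 348.6875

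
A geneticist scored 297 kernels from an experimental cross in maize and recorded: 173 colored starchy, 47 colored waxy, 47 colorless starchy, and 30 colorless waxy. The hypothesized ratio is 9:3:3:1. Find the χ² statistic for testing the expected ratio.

The 9:3:3:1 ratio has 16 parts, so with N = 297 the expected counts are:
  colored starchy: 297 × 9/16 = 167.0625
  colored waxy: 297 × 3/16 = 55.6875
  colorless starchy: 297 × 3/16 = 55.6875
  colorless waxy: 297 × 1/16 = 18.5625
χ² = Σ (O − E)² / E
  colored starchy: (173 − 167.0625)² / 167.0625 = 0.2110
  colored waxy: (47 − 55.6875)² / 55.6875 = 1.3553
  colorless starchy: (47 − 55.6875)² / 55.6875 = 1.3553
  colorless waxy: (30 − 18.5625)² / 18.5625 = 7.0473
χ² = 0.2110 + 1.3553 + 1.3553 + 7.0473 = 9.9689 ≈ 9.969

9.969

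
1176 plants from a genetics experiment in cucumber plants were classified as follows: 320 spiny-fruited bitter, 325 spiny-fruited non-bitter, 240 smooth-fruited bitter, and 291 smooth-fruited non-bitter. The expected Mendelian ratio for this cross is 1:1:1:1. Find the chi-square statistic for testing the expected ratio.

The 1:1:1:1 ratio has 4 parts, so with N = 1176 the expected counts are:
  spiny-fruited bitter: 1176 × 1/4 = 294
  spiny-fruited non-bitter: 1176 × 1/4 = 294
  smooth-fruited bitter: 1176 × 1/4 = 294
  smooth-fruited non-bitter: 1176 × 1/4 = 294
χ² = Σ (O − E)² / E
  spiny-fruited bitter: (320 − 294)² / 294 = 2.2993
  spiny-fruited non-bitter: (325 − 294)² / 294 = 3.2687
  smooth-fruited bitter: (240 − 294)² / 294 = 9.9184
  smooth-fruited non-bitter: (291 − 294)² / 294 = 0.0306
χ² = 2.2993 + 3.2687 + 9.9184 + 0.0306 = 15.517

15.517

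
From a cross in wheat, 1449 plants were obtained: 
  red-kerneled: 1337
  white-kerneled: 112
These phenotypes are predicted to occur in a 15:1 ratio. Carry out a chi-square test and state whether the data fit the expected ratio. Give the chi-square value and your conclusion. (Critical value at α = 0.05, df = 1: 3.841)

Total ratio parts = 16. Expected numbers out of 1449:
  red-kerneled: 1449 × 15/16 = 1358.4375
  white-kerneled: 1449 × 1/16 = 90.5625
χ² = Σ (O − E)² / E
  red-kerneled: (1337 − 1358.4375)² / 1358.4375 = 0.3383
  white-kerneled: (112 − 90.5625)² / 90.5625 = 5.0746
χ² = 0.3383 + 5.0746 = 5.4129 ≈ 5.413
Degrees of freedom = 2 − 1 = 1; critical value at α = 0.05 is 3.841.
Since 5.413 > 3.841, we reject the null hypothesis — the data do not fit the 15:1 ratio.

5.413; not consistent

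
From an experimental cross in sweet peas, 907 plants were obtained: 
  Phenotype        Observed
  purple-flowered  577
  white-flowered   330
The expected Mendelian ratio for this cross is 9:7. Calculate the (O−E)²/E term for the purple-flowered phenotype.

Under the 9:7 hypothesis (Σ ratio = 16, N = 907):
  purple-flowered: 907 × 9/16 = 510.1875
  white-flowered: 907 × 7/16 = 396.8125
Contribution of purple-flowered: (577 − 510.1875)² / 510.1875 = 8.7495

8.750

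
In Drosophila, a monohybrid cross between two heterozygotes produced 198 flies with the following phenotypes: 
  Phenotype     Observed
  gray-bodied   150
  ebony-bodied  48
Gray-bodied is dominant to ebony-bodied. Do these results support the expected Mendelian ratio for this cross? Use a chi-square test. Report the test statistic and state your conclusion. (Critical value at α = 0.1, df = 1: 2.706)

For a monohybrid cross between heterozygotes with complete dominance, the expected phenotypic ratio is 3:1.
Total ratio parts = 4. Expected numbers out of 198:
  gray-bodied: 198 × 3/4 = 148.5
  ebony-bodied: 198 × 1/4 = 49.5
χ² = Σ (O − E)² / E
  gray-bodied: (150 − 148.5)² / 148.5 = 0.0152
  ebony-bodied: (48 − 49.5)² / 49.5 = 0.0455
χ² = 0.0152 + 0.0455 = 0.0607 ≈ 0.061
Degrees of freedom = 2 − 1 = 1; critical value at α = 0.1 is 2.706.
Since 0.061 < 2.706, we fail to reject the null hypothesis — the data are consistent with the 3:1 ratio.

0.061; consistent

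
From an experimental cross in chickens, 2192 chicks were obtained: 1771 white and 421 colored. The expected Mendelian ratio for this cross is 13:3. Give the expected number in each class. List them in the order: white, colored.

1781, 411

Expected counts for N = 2192 under a 13:3 ratio (total parts = 16):
  white: 2192 × 13/16 = 1781
  colored: 2192 × 3/16 = 411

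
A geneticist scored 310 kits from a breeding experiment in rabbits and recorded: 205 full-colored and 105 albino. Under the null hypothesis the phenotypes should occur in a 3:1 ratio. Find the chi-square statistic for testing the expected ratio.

The 3:1 ratio has 4 parts, so with N = 310 the expected counts are:
  full-colored: 310 × 3/4 = 232.5
  albino: 310 × 1/4 = 77.5
χ² = Σ (O − E)² / E
  full-colored: (205 − 232.5)² / 232.5 = 3.2527
  albino: (105 − 77.5)² / 77.5 = 9.7581
χ² = 3.2527 + 9.7581 = 13.0108 ≈ 13.011

13.011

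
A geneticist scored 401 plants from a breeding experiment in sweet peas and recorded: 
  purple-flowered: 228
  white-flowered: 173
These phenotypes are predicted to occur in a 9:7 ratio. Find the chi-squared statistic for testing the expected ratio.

Expected counts for N = 401 under a 9:7 ratio (total parts = 16):
  purple-flowered: 401 × 9/16 = 225.5625
  white-flowered: 401 × 7/16 = 175.4375
χ² = Σ (O − E)² / E
  purple-flowered: (228 − 225.5625)² / 225.5625 = 0.0263
  white-flowered: (173 − 175.4375)² / 175.4375 = 0.0339
χ² = 0.0263 + 0.0339 = 0.0602 ≈ 0.060

0.060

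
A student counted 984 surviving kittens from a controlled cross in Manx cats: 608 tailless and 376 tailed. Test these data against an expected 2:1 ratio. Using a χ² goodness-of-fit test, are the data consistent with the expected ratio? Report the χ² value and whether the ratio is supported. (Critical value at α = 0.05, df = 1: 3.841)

Total ratio parts = 3. Expected numbers out of 984:
  tailless: 984 × 2/3 = 656
  tailed: 984 × 1/3 = 328
χ² = Σ (O − E)² / E
  tailless: (608 − 656)² / 656 = 3.5122
  tailed: (376 − 328)² / 328 = 7.0244
χ² = 3.5122 + 7.0244 = 10.5366 ≈ 10.537
Degrees of freedom = 2 − 1 = 1; critical value at α = 0.05 is 3.841.
Since 10.537 > 3.841, we reject the null hypothesis — the data do not fit the 2:1 ratio.

10.537; not consistent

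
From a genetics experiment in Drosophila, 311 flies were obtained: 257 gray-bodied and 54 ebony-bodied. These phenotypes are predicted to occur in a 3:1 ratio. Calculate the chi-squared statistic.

9.673

Expected counts for N = 311 under a 3:1 ratio (total parts = 4):
  gray-bodied: 311 × 3/4 = 233.25
  ebony-bodied: 311 × 1/4 = 77.75
χ² = Σ (O − E)² / E
  gray-bodied: (257 − 233.25)² / 233.25 = 2.4183
  ebony-bodied: (54 − 77.75)² / 77.75 = 7.2548
χ² = 2.4183 + 7.2548 = 9.6731 ≈ 9.673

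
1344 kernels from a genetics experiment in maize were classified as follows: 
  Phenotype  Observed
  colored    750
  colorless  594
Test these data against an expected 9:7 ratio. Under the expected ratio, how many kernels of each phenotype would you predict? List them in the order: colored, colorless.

756, 588

Total ratio parts = 16. Expected numbers out of 1344:
  colored: 1344 × 9/16 = 756
  colorless: 1344 × 7/16 = 588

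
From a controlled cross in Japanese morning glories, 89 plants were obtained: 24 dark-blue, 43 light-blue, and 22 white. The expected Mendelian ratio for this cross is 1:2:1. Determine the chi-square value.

Total ratio parts = 4. Expected numbers out of 89:
  dark-blue: 89 × 1/4 = 22.25
  light-blue: 89 × 2/4 = 44.5
  white: 89 × 1/4 = 22.25
χ² = Σ (O − E)² / E
  dark-blue: (24 − 22.25)² / 22.25 = 0.1376
  light-blue: (43 − 44.5)² / 44.5 = 0.0506
  white: (22 − 22.25)² / 22.25 = 0.0028
χ² = 0.1376 + 0.0506 + 0.0028 = 0.191

0.191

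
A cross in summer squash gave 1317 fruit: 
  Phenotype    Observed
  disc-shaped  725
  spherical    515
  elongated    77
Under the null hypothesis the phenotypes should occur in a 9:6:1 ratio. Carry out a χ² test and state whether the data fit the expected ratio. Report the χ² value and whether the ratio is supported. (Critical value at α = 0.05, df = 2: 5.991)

Expected counts for N = 1317 under a 9:6:1 ratio (total parts = 16):
  disc-shaped: 1317 × 9/16 = 740.8125
  spherical: 1317 × 6/16 = 493.875
  elongated: 1317 × 1/16 = 82.3125
χ² = Σ (O − E)² / E
  disc-shaped: (725 − 740.8125)² / 740.8125 = 0.3375
  spherical: (515 − 493.875)² / 493.875 = 0.9036
  elongated: (77 − 82.3125)² / 82.3125 = 0.3429
χ² = 0.3375 + 0.9036 + 0.3429 = 1.584
Degrees of freedom = 3 − 1 = 2; critical value at α = 0.05 is 5.991.
Since 1.584 < 5.991, we fail to reject the null hypothesis — the data are consistent with the 9:6:1 ratio.

1.584; consistent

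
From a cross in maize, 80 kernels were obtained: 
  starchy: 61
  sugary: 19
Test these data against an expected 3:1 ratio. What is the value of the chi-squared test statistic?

0.067

Under the 3:1 hypothesis (Σ ratio = 4, N = 80):
  starchy: 80 × 3/4 = 60
  sugary: 80 × 1/4 = 20
χ² = Σ (O − E)² / E
  starchy: (61 − 60)² / 60 = 0.0167
  sugary: (19 − 20)² / 20 = 0.0500
χ² = 0.0167 + 0.0500 = 0.0667 ≈ 0.067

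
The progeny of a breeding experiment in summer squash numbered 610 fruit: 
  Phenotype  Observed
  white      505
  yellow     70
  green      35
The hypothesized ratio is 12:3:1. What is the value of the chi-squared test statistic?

Under the 12:3:1 hypothesis (Σ ratio = 16, N = 610):
  white: 610 × 12/16 = 457.5
  yellow: 610 × 3/16 = 114.375
  green: 610 × 1/16 = 38.125
χ² = Σ (O − E)² / E
  white: (505 − 457.5)² / 457.5 = 4.9317
  yellow: (70 − 114.375)² / 114.375 = 17.2165
  green: (35 − 38.125)² / 38.125 = 0.2561
χ² = 4.9317 + 17.2165 + 0.2561 = 22.4043 ≈ 22.404

22.404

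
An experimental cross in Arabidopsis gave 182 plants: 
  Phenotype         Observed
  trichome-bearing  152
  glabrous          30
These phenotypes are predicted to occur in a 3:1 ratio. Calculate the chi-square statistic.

7.040

Expected counts for N = 182 under a 3:1 ratio (total parts = 4):
  trichome-bearing: 182 × 3/4 = 136.5
  glabrous: 182 × 1/4 = 45.5
χ² = Σ (O − E)² / E
  trichome-bearing: (152 − 136.5)² / 136.5 = 1.7601
  glabrous: (30 − 45.5)² / 45.5 = 5.2802
χ² = 1.7601 + 5.2802 = 7.0403 ≈ 7.040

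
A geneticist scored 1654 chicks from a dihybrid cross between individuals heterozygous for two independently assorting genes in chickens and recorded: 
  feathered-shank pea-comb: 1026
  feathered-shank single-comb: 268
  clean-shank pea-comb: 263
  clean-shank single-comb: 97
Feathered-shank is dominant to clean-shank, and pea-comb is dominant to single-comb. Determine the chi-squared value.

23.104

A dihybrid F₂ with independent assortment and complete dominance at both loci gives a 9:3:3:1 phenotypic ratio.
The 9:3:3:1 ratio has 16 parts, so with N = 1654 the expected counts are:
  feathered-shank pea-comb: 1654 × 9/16 = 930.375
  feathered-shank single-comb: 1654 × 3/16 = 310.125
  clean-shank pea-comb: 1654 × 3/16 = 310.125
  clean-shank single-comb: 1654 × 1/16 = 103.375
χ² = Σ (O − E)² / E
  feathered-shank pea-comb: (1026 − 930.375)² / 930.375 = 9.8284
  feathered-shank single-comb: (268 − 310.125)² / 310.125 = 5.7219
  clean-shank pea-comb: (263 − 310.125)² / 310.125 = 7.1609
  clean-shank single-comb: (97 − 103.375)² / 103.375 = 0.3931
χ² = 9.8284 + 5.7219 + 7.1609 + 0.3931 = 23.1043 ≈ 23.104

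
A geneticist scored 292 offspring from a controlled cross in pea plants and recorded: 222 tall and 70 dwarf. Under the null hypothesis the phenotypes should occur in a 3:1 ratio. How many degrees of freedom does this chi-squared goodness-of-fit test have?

A goodness-of-fit test with 2 phenotype classes has df = 2 − 1 = 1.

1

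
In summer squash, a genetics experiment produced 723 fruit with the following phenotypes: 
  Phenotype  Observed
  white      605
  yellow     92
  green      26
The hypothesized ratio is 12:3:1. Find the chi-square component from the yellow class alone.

13.999

The 12:3:1 ratio has 16 parts, so with N = 723 the expected counts are:
  white: 723 × 12/16 = 542.25
  yellow: 723 × 3/16 = 135.5625
  green: 723 × 1/16 = 45.1875
Contribution of yellow: (92 − 135.5625)² / 135.5625 = 13.9986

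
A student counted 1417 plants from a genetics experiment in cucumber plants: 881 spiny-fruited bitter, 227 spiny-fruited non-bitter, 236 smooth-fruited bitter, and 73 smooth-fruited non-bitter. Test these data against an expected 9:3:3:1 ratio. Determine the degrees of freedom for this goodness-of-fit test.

3

A goodness-of-fit test with 4 phenotype classes has df = 4 − 1 = 3.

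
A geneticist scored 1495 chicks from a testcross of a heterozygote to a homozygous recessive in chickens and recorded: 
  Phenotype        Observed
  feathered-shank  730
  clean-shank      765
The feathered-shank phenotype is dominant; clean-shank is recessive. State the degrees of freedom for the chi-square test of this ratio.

1

A testcross of a heterozygote (Aa × aa) gives a 1:1 phenotypic ratio.
A goodness-of-fit test with 2 phenotype classes has df = 2 − 1 = 1.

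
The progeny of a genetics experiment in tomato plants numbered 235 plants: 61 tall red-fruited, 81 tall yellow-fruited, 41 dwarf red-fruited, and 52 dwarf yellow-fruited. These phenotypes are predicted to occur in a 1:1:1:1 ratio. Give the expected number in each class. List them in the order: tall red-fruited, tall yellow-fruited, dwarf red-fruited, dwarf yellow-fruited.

58.75, 58.75, 58.75, 58.75

Total ratio parts = 4. Expected numbers out of 235:
  tall red-fruited: 235 × 1/4 = 58.75
  tall yellow-fruited: 235 × 1/4 = 58.75
  dwarf red-fruited: 235 × 1/4 = 58.75
  dwarf yellow-fruited: 235 × 1/4 = 58.75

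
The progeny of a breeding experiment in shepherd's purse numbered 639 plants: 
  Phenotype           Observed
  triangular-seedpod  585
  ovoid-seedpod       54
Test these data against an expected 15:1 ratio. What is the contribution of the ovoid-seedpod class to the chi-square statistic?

4.952

The 15:1 ratio has 16 parts, so with N = 639 the expected counts are:
  triangular-seedpod: 639 × 15/16 = 599.0625
  ovoid-seedpod: 639 × 1/16 = 39.9375
Contribution of ovoid-seedpod: (54 − 39.9375)² / 39.9375 = 4.9516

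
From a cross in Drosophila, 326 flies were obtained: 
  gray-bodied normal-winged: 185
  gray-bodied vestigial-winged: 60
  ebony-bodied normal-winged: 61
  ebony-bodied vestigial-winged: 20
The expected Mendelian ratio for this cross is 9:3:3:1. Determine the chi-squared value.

Expected counts for N = 326 under a 9:3:3:1 ratio (total parts = 16):
  gray-bodied normal-winged: 326 × 9/16 = 183.375
  gray-bodied vestigial-winged: 326 × 3/16 = 61.125
  ebony-bodied normal-winged: 326 × 3/16 = 61.125
  ebony-bodied vestigial-winged: 326 × 1/16 = 20.375
χ² = Σ (O − E)² / E
  gray-bodied normal-winged: (185 − 183.375)² / 183.375 = 0.0144
  gray-bodied vestigial-winged: (60 − 61.125)² / 61.125 = 0.0207
  ebony-bodied normal-winged: (61 − 61.125)² / 61.125 = 0.0003
  ebony-bodied vestigial-winged: (20 − 20.375)² / 20.375 = 0.0069
χ² = 0.0144 + 0.0207 + 0.0003 + 0.0069 = 0.0423 ≈ 0.042

0.042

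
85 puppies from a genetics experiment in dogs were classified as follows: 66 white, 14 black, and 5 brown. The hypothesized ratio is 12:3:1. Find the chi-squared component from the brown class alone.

0.018

Total ratio parts = 16. Expected numbers out of 85:
  white: 85 × 12/16 = 63.75
  black: 85 × 3/16 = 15.9375
  brown: 85 × 1/16 = 5.3125
Contribution of brown: (5 − 5.3125)² / 5.3125 = 0.0184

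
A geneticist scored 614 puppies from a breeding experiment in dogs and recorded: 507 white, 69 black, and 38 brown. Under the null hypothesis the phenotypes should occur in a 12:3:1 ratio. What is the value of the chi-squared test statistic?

23.179

Expected counts for N = 614 under a 12:3:1 ratio (total parts = 16):
  white: 614 × 12/16 = 460.5
  black: 614 × 3/16 = 115.125
  brown: 614 × 1/16 = 38.375
χ² = Σ (O − E)² / E
  white: (507 − 460.5)² / 460.5 = 4.6954
  black: (69 − 115.125)² / 115.125 = 18.4800
  brown: (38 − 38.375)² / 38.375 = 0.0037
χ² = 4.6954 + 18.4800 + 0.0037 = 23.1791 ≈ 23.179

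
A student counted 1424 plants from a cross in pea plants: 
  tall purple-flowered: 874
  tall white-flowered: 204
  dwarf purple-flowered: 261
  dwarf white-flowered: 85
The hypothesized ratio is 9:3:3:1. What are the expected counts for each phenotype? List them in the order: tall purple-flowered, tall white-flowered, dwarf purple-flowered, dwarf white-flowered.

The 9:3:3:1 ratio has 16 parts, so with N = 1424 the expected counts are:
  tall purple-flowered: 1424 × 9/16 = 801
  tall white-flowered: 1424 × 3/16 = 267
  dwarf purple-flowered: 1424 × 3/16 = 267
  dwarf white-flowered: 1424 × 1/16 = 89

801, 267, 267, 89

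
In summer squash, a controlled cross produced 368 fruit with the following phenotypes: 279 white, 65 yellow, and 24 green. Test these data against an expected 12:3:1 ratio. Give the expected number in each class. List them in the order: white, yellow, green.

276, 69, 23

The 12:3:1 ratio has 16 parts, so with N = 368 the expected counts are:
  white: 368 × 12/16 = 276
  yellow: 368 × 3/16 = 69
  green: 368 × 1/16 = 23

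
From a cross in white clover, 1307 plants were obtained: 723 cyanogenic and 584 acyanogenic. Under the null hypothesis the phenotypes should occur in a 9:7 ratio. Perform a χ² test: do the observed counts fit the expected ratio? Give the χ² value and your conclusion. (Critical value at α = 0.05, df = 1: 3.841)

0.462; consistent

Under the 9:7 hypothesis (Σ ratio = 16, N = 1307):
  cyanogenic: 1307 × 9/16 = 735.1875
  acyanogenic: 1307 × 7/16 = 571.8125
χ² = Σ (O − E)² / E
  cyanogenic: (723 − 735.1875)² / 735.1875 = 0.2020
  acyanogenic: (584 − 571.8125)² / 571.8125 = 0.2598
χ² = 0.2020 + 0.2598 = 0.4618 ≈ 0.462
Degrees of freedom = 2 − 1 = 1; critical value at α = 0.05 is 3.841.
Since 0.462 < 3.841, we fail to reject the null hypothesis — the data are consistent with the 9:7 ratio.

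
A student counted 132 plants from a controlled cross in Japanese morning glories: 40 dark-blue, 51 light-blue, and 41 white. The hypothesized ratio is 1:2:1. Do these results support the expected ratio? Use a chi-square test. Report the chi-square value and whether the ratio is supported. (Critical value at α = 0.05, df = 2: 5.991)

6.833; not consistent

Expected counts for N = 132 under a 1:2:1 ratio (total parts = 4):
  dark-blue: 132 × 1/4 = 33
  light-blue: 132 × 2/4 = 66
  white: 132 × 1/4 = 33
χ² = Σ (O − E)² / E
  dark-blue: (40 − 33)² / 33 = 1.4848
  light-blue: (51 − 66)² / 66 = 3.4091
  white: (41 − 33)² / 33 = 1.9394
χ² = 1.4848 + 3.4091 + 1.9394 = 6.8333 ≈ 6.833
Degrees of freedom = 3 − 1 = 2; critical value at α = 0.05 is 5.991.
Since 6.833 > 5.991, we reject the null hypothesis — the data do not fit the 1:2:1 ratio.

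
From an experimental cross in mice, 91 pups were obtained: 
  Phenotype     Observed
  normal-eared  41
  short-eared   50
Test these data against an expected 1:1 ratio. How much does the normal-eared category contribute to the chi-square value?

0.445

Expected counts for N = 91 under a 1:1 ratio (total parts = 2):
  normal-eared: 91 × 1/2 = 45.5
  short-eared: 91 × 1/2 = 45.5
Contribution of normal-eared: (41 − 45.5)² / 45.5 = 0.4451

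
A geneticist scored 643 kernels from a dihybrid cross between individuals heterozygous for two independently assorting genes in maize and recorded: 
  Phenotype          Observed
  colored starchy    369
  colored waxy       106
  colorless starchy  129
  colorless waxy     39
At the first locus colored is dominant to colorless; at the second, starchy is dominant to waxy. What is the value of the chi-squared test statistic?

2.532

A dihybrid F₂ with independent assortment and complete dominance at both loci gives a 9:3:3:1 phenotypic ratio.
The 9:3:3:1 ratio has 16 parts, so with N = 643 the expected counts are:
  colored starchy: 643 × 9/16 = 361.6875
  colored waxy: 643 × 3/16 = 120.5625
  colorless starchy: 643 × 3/16 = 120.5625
  colorless waxy: 643 × 1/16 = 40.1875
χ² = Σ (O − E)² / E
  colored starchy: (369 − 361.6875)² / 361.6875 = 0.1478
  colored waxy: (106 − 120.5625)² / 120.5625 = 1.7590
  colorless starchy: (129 − 120.5625)² / 120.5625 = 0.5905
  colorless waxy: (39 − 40.1875)² / 40.1875 = 0.0351
χ² = 0.1478 + 1.7590 + 0.5905 + 0.0351 = 2.5324 ≈ 2.532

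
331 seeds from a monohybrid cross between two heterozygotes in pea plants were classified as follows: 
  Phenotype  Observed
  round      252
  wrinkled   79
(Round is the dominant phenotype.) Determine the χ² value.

For a monohybrid cross between heterozygotes with complete dominance, the expected phenotypic ratio is 3:1.
Under the 3:1 hypothesis (Σ ratio = 4, N = 331):
  round: 331 × 3/4 = 248.25
  wrinkled: 331 × 1/4 = 82.75
χ² = Σ (O − E)² / E
  round: (252 − 248.25)² / 248.25 = 0.0566
  wrinkled: (79 − 82.75)² / 82.75 = 0.1699
χ² = 0.0566 + 0.1699 = 0.2265 ≈ 0.227

0.227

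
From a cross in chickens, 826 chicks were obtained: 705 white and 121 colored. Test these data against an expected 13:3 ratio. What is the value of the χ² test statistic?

Total ratio parts = 16. Expected numbers out of 826:
  white: 826 × 13/16 = 671.125
  colored: 826 × 3/16 = 154.875
χ² = Σ (O − E)² / E
  white: (705 − 671.125)² / 671.125 = 1.7098
  colored: (121 − 154.875)² / 154.875 = 7.4093
χ² = 1.7098 + 7.4093 = 9.1191 ≈ 9.119

9.119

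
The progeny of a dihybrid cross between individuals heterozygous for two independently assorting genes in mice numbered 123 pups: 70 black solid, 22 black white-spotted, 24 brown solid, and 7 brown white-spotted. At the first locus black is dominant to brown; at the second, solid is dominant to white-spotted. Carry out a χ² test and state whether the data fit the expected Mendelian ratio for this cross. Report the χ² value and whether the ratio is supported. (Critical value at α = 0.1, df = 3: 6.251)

A dihybrid F₂ with independent assortment and complete dominance at both loci gives a 9:3:3:1 phenotypic ratio.
Under the 9:3:3:1 hypothesis (Σ ratio = 16, N = 123):
  black solid: 123 × 9/16 = 69.1875
  black white-spotted: 123 × 3/16 = 23.0625
  brown solid: 123 × 3/16 = 23.0625
  brown white-spotted: 123 × 1/16 = 7.6875
χ² = Σ (O − E)² / E
  black solid: (70 − 69.1875)² / 69.1875 = 0.0095
  black white-spotted: (22 − 23.0625)² / 23.0625 = 0.0489
  brown solid: (24 − 23.0625)² / 23.0625 = 0.0381
  brown white-spotted: (7 − 7.6875)² / 7.6875 = 0.0615
χ² = 0.0095 + 0.0489 + 0.0381 + 0.0615 = 0.158
Degrees of freedom = 4 − 1 = 3; critical value at α = 0.1 is 6.251.
Since 0.158 < 6.251, we fail to reject the null hypothesis — the data are consistent with the 9:3:3:1 ratio.

0.158; consistent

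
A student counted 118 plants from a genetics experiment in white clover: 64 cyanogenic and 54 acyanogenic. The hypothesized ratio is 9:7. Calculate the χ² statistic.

Total ratio parts = 16. Expected numbers out of 118:
  cyanogenic: 118 × 9/16 = 66.375
  acyanogenic: 118 × 7/16 = 51.625
χ² = Σ (O − E)² / E
  cyanogenic: (64 − 66.375)² / 66.375 = 0.0850
  acyanogenic: (54 − 51.625)² / 51.625 = 0.1093
χ² = 0.0850 + 0.1093 = 0.1943 ≈ 0.194

0.194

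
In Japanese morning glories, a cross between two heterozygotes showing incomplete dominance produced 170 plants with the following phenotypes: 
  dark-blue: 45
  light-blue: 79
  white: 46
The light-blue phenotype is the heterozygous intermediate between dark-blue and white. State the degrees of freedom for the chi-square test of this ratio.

2

With incomplete dominance, a heterozygote × heterozygote cross gives a 1:2:1 phenotypic ratio.
A goodness-of-fit test with 3 phenotype classes has df = 3 − 1 = 2.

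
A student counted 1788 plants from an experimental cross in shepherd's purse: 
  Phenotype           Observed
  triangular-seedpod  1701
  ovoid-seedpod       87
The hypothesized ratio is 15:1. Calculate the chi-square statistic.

Expected counts for N = 1788 under a 15:1 ratio (total parts = 16):
  triangular-seedpod: 1788 × 15/16 = 1676.25
  ovoid-seedpod: 1788 × 1/16 = 111.75
χ² = Σ (O − E)² / E
  triangular-seedpod: (1701 − 1676.25)² / 1676.25 = 0.3654
  ovoid-seedpod: (87 − 111.75)² / 111.75 = 5.4815
χ² = 0.3654 + 5.4815 = 5.8469 ≈ 5.847

5.847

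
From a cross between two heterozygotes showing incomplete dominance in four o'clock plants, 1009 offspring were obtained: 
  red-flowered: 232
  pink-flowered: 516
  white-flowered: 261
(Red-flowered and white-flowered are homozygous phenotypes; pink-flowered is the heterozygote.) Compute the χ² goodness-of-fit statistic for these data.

With incomplete dominance, a heterozygote × heterozygote cross gives a 1:2:1 phenotypic ratio.
The 1:2:1 ratio has 4 parts, so with N = 1009 the expected counts are:
  red-flowered: 1009 × 1/4 = 252.25
  pink-flowered: 1009 × 2/4 = 504.5
  white-flowered: 1009 × 1/4 = 252.25
χ² = Σ (O − E)² / E
  red-flowered: (232 − 252.25)² / 252.25 = 1.6256
  pink-flowered: (516 − 504.5)² / 504.5 = 0.2621
  white-flowered: (261 − 252.25)² / 252.25 = 0.3035
χ² = 1.6256 + 0.2621 + 0.3035 = 2.1912 ≈ 2.191

2.191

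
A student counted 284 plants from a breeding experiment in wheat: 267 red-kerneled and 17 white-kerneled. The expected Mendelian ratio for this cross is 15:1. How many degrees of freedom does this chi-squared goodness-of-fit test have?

A goodness-of-fit test with 2 phenotype classes has df = 2 − 1 = 1.

1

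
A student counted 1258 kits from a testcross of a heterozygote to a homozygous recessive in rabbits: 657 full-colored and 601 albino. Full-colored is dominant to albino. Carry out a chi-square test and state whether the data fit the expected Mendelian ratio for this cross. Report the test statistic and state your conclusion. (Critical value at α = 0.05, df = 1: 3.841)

A testcross of a heterozygote (Aa × aa) gives a 1:1 phenotypic ratio.
Expected counts for N = 1258 under a 1:1 ratio (total parts = 2):
  full-colored: 1258 × 1/2 = 629
  albino: 1258 × 1/2 = 629
χ² = Σ (O − E)² / E
  full-colored: (657 − 629)² / 629 = 1.2464
  albino: (601 − 629)² / 629 = 1.2464
χ² = 1.2464 + 1.2464 = 2.4928 ≈ 2.493
Degrees of freedom = 2 − 1 = 1; critical value at α = 0.05 is 3.841.
Since 2.493 < 3.841, we fail to reject the null hypothesis — the data are consistent with the 1:1 ratio.

2.493; consistent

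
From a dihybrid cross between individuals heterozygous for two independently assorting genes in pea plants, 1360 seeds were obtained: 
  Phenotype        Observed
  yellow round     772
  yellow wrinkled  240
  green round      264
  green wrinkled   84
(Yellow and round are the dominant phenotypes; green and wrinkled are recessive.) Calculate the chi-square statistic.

1.276

A dihybrid F₂ with independent assortment and complete dominance at both loci gives a 9:3:3:1 phenotypic ratio.
Under the 9:3:3:1 hypothesis (Σ ratio = 16, N = 1360):
  yellow round: 1360 × 9/16 = 765
  yellow wrinkled: 1360 × 3/16 = 255
  green round: 1360 × 3/16 = 255
  green wrinkled: 1360 × 1/16 = 85
χ² = Σ (O − E)² / E
  yellow round: (772 − 765)² / 765 = 0.0641
  yellow wrinkled: (240 − 255)² / 255 = 0.8824
  green round: (264 − 255)² / 255 = 0.3176
  green wrinkled: (84 − 85)² / 85 = 0.0118
χ² = 0.0641 + 0.8824 + 0.3176 + 0.0118 = 1.2759 ≈ 1.276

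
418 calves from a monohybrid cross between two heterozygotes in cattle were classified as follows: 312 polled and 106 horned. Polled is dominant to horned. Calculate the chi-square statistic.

0.029

For a monohybrid cross between heterozygotes with complete dominance, the expected phenotypic ratio is 3:1.
Total ratio parts = 4. Expected numbers out of 418:
  polled: 418 × 3/4 = 313.5
  horned: 418 × 1/4 = 104.5
χ² = Σ (O − E)² / E
  polled: (312 − 313.5)² / 313.5 = 0.0072
  horned: (106 − 104.5)² / 104.5 = 0.0215
χ² = 0.0072 + 0.0215 = 0.0287 ≈ 0.029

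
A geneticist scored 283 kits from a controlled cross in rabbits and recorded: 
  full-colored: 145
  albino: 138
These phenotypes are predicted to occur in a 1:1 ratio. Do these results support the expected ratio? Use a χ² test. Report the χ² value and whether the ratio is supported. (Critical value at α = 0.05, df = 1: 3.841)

0.173; consistent

Expected counts for N = 283 under a 1:1 ratio (total parts = 2):
  full-colored: 283 × 1/2 = 141.5
  albino: 283 × 1/2 = 141.5
χ² = Σ (O − E)² / E
  full-colored: (145 − 141.5)² / 141.5 = 0.0866
  albino: (138 − 141.5)² / 141.5 = 0.0866
χ² = 0.0866 + 0.0866 = 0.1732 ≈ 0.173
Degrees of freedom = 2 − 1 = 1; critical value at α = 0.05 is 3.841.
Since 0.173 < 3.841, we fail to reject the null hypothesis — the data are consistent with the 1:1 ratio.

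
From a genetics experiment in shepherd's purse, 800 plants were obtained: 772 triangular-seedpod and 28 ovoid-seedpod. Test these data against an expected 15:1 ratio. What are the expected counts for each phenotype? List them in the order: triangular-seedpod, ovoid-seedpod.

Expected counts for N = 800 under a 15:1 ratio (total parts = 16):
  triangular-seedpod: 800 × 15/16 = 750
  ovoid-seedpod: 800 × 1/16 = 50

750, 50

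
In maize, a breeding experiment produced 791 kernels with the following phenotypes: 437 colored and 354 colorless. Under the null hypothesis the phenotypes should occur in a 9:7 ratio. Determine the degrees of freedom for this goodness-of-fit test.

A goodness-of-fit test with 2 phenotype classes has df = 2 − 1 = 1.

1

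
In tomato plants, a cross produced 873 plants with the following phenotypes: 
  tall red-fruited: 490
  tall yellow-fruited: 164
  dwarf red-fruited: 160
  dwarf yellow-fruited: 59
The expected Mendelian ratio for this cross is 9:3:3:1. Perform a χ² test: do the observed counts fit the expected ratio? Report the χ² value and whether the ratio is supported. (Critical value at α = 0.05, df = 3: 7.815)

0.447; consistent

Total ratio parts = 16. Expected numbers out of 873:
  tall red-fruited: 873 × 9/16 = 491.0625
  tall yellow-fruited: 873 × 3/16 = 163.6875
  dwarf red-fruited: 873 × 3/16 = 163.6875
  dwarf yellow-fruited: 873 × 1/16 = 54.5625
χ² = Σ (O − E)² / E
  tall red-fruited: (490 − 491.0625)² / 491.0625 = 0.0023
  tall yellow-fruited: (164 − 163.6875)² / 163.6875 = 0.0006
  dwarf red-fruited: (160 − 163.6875)² / 163.6875 = 0.0831
  dwarf yellow-fruited: (59 − 54.5625)² / 54.5625 = 0.3609
χ² = 0.0023 + 0.0006 + 0.0831 + 0.3609 = 0.4469 ≈ 0.447
Degrees of freedom = 4 − 1 = 3; critical value at α = 0.05 is 7.815.
Since 0.447 < 7.815, we fail to reject the null hypothesis — the data are consistent with the 9:3:3:1 ratio.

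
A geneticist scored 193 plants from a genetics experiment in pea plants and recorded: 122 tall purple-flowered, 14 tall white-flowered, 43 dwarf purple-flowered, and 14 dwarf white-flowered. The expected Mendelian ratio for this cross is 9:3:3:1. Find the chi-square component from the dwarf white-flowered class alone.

0.311

Expected counts for N = 193 under a 9:3:3:1 ratio (total parts = 16):
  tall purple-flowered: 193 × 9/16 = 108.5625
  tall white-flowered: 193 × 3/16 = 36.1875
  dwarf purple-flowered: 193 × 3/16 = 36.1875
  dwarf white-flowered: 193 × 1/16 = 12.0625
Contribution of dwarf white-flowered: (14 − 12.0625)² / 12.0625 = 0.3112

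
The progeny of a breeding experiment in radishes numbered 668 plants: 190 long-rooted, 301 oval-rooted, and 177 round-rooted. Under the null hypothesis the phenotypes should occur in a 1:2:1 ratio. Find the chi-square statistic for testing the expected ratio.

Under the 1:2:1 hypothesis (Σ ratio = 4, N = 668):
  long-rooted: 668 × 1/4 = 167
  oval-rooted: 668 × 2/4 = 334
  round-rooted: 668 × 1/4 = 167
χ² = Σ (O − E)² / E
  long-rooted: (190 − 167)² / 167 = 3.1677
  oval-rooted: (301 − 334)² / 334 = 3.2605
  round-rooted: (177 − 167)² / 167 = 0.5988
χ² = 3.1677 + 3.2605 + 0.5988 = 7.027

7.027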